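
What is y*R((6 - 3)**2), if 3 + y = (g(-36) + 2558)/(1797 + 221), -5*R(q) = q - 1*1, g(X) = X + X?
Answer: 14272/5045 ≈ 2.8289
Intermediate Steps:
g(X) = 2*X
R(q) = 1/5 - q/5 (R(q) = -(q - 1*1)/5 = -(q - 1)/5 = -(-1 + q)/5 = 1/5 - q/5)
y = -1784/1009 (y = -3 + (2*(-36) + 2558)/(1797 + 221) = -3 + (-72 + 2558)/2018 = -3 + 2486*(1/2018) = -3 + 1243/1009 = -1784/1009 ≈ -1.7681)
y*R((6 - 3)**2) = -1784*(1/5 - (6 - 3)**2/5)/1009 = -1784*(1/5 - 1/5*3**2)/1009 = -1784*(1/5 - 1/5*9)/1009 = -1784*(1/5 - 9/5)/1009 = -1784/1009*(-8/5) = 14272/5045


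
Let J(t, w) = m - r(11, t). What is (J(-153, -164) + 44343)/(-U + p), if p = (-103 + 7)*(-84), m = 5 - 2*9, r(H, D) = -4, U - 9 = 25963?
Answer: -22167/8954 ≈ -2.4757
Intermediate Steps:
U = 25972 (U = 9 + 25963 = 25972)
m = -13 (m = 5 - 18 = -13)
J(t, w) = -9 (J(t, w) = -13 - 1*(-4) = -13 + 4 = -9)
p = 8064 (p = -96*(-84) = 8064)
(J(-153, -164) + 44343)/(-U + p) = (-9 + 44343)/(-1*25972 + 8064) = 44334/(-25972 + 8064) = 44334/(-17908) = 44334*(-1/17908) = -22167/8954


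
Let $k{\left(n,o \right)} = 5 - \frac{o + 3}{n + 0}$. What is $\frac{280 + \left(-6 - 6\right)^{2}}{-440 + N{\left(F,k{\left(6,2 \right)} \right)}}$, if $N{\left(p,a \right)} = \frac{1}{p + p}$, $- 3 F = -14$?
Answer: $- \frac{11872}{12317} \approx -0.96387$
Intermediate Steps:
$F = \frac{14}{3}$ ($F = \left(- \frac{1}{3}\right) \left(-14\right) = \frac{14}{3} \approx 4.6667$)
$k{\left(n,o \right)} = 5 - \frac{3 + o}{n}$
$N{\left(p,a \right)} = \frac{1}{2 p}$
$\frac{280 + \left(-6 - 6\right)^{2}}{-440 + N{\left(F,k{\left(6,2 \right)} \right)}} = \frac{280 + \left(-6 - 6\right)^{2}}{-440 + \frac{1}{2 \cdot \frac{14}{3}}} = \frac{280 + \left(-12\right)^{2}}{-440 + \frac{1}{2} \cdot \frac{3}{14}} = \frac{280 + 144}{-440 + \frac{3}{28}} = \frac{424}{- \frac{12317}{28}} = 424 \left(- \frac{28}{12317}\right) = - \frac{11872}{12317}$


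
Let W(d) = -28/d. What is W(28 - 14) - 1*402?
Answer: -404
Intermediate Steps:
W(28 - 14) - 1*402 = -28/(28 - 14) - 1*402 = -28/14 - 402 = -28*1/14 - 402 = -2 - 402 = -404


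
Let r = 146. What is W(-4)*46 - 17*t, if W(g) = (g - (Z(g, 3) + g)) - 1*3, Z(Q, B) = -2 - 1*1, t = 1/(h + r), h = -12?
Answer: -17/134 ≈ -0.12687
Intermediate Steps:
t = 1/134 (t = 1/(-12 + 146) = 1/134 ≈ 0.0074627)
Z(Q, B) = -3 (Z(Q, B) = -2 - 1 = -3)
W(g) = 0 (W(g) = (g - (-3 + g)) - 1*3 = (g + (3 - g)) - 3 = 3 - 3 = 0)
W(-4)*46 - 17*t = 0*46 - 17*1/134 = 0 - 17/134 = -17/134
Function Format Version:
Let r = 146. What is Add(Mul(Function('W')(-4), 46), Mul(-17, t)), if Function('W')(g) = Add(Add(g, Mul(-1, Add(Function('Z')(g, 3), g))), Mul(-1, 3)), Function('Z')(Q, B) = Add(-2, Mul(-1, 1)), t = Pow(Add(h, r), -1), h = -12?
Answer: Rational(-17, 134) ≈ -0.12687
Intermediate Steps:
t = Rational(1, 134) (t = Pow(Add(-12, 146), -1) = Pow(134, -1) = Rational(1, 134) ≈ 0.0074627)
Function('Z')(Q, B) = -3 (Function('Z')(Q, B) = Add(-2, -1) = -3)
Function('W')(g) = 0 (Function('W')(g) = Add(Add(g, Mul(-1, Add(-3, g))), Mul(-1, 3)) = Add(Add(g, Add(3, Mul(-1, g))), -3) = Add(3, -3) = 0)
Add(Mul(Function('W')(-4), 46), Mul(-17, t)) = Add(Mul(0, 46), Mul(-17, Rational(1, 134))) = Add(0, Rational(-17, 134)) = Rational(-17, 134)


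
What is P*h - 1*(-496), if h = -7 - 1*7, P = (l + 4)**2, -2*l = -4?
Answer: -8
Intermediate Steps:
l = 2 (l = -1/2*(-4) = 2)
P = 36 (P = (2 + 4)**2 = 6**2 = 36)
h = -14 (h = -7 - 7 = -14)
P*h - 1*(-496) = 36*(-14) - 1*(-496) = -504 + 496 = -8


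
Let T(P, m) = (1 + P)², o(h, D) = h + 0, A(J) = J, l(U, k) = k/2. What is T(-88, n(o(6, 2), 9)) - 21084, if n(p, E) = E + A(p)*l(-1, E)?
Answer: -13515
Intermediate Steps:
l(U, k) = k/2 (l(U, k) = k*(½) = k/2)
o(h, D) = h
n(p, E) = E + E*p/2 (n(p, E) = E + p*(E/2) = E + E*p/2)
T(-88, n(o(6, 2), 9)) - 21084 = (1 - 88)² - 21084 = (-87)² - 21084 = 7569 - 21084 = -13515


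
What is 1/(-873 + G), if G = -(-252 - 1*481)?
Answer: -1/140 ≈ -0.0071429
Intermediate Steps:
G = 733 (G = -(-252 - 481) = -1*(-733) = 733)
1/(-873 + G) = 1/(-873 + 733) = 1/(-140) = -1/140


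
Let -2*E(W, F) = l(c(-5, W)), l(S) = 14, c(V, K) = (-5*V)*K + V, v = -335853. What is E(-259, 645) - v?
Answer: 335846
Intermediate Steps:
c(V, K) = V - 5*K*V (c(V, K) = -5*K*V + V = V - 5*K*V)
E(W, F) = -7 (E(W, F) = -½*14 = -7)
E(-259, 645) - v = -7 - 1*(-335853) = -7 + 335853 = 335846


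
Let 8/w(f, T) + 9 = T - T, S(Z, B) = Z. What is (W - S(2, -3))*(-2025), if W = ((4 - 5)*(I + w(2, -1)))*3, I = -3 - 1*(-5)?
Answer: 10800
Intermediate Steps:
I = 2 (I = -3 + 5 = 2)
w(f, T) = -8/9 (w(f, T) = 8/(-9 + (T - T)) = 8/(-9 + 0) = 8/(-9) = 8*(-⅑) = -8/9)
W = -10/3 (W = ((4 - 5)*(2 - 8/9))*3 = -1*10/9*3 = -10/9*3 = -10/3 ≈ -3.3333)
(W - S(2, -3))*(-2025) = (-10/3 - 1*2)*(-2025) = (-10/3 - 2)*(-2025) = -16/3*(-2025) = 10800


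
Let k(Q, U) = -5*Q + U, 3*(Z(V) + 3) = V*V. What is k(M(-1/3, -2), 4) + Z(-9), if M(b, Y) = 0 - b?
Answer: 79/3 ≈ 26.333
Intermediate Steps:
M(b, Y) = -b
Z(V) = -3 + V**2/3 (Z(V) = -3 + (V*V)/3 = -3 + V**2/3)
k(Q, U) = U - 5*Q
k(M(-1/3, -2), 4) + Z(-9) = (4 - (-5)*(-1/3)) + (-3 + (1/3)*(-9)**2) = (4 - (-5)*(-1*1/3)) + (-3 + (1/3)*81) = (4 - (-5)*(-1)/3) + (-3 + 27) = (4 - 5*1/3) + 24 = (4 - 5/3) + 24 = 7/3 + 24 = 79/3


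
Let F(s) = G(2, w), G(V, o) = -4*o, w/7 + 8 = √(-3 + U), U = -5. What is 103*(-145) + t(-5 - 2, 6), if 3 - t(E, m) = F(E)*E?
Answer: -13364 - 392*I*√2 ≈ -13364.0 - 554.37*I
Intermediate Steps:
w = -56 + 14*I*√2 (w = -56 + 7*√(-3 - 5) = -56 + 7*√(-8) = -56 + 7*(2*I*√2) = -56 + 14*I*√2 ≈ -56.0 + 19.799*I)
F(s) = 224 - 56*I*√2 (F(s) = -4*(-56 + 14*I*√2) = 224 - 56*I*√2)
t(E, m) = 3 - E*(224 - 56*I*√2) (t(E, m) = 3 - (224 - 56*I*√2)*E = 3 - E*(224 - 56*I*√2))
103*(-145) + t(-5 - 2, 6) = 103*(-145) + (3 - 56*(-5 - 2)*(4 - I*√2)) = -14935 + (3 - 56*(-7)*(4 - I*√2)) = -14935 + (3 + (1568 - 392*I*√2)) = -14935 + (1571 - 392*I*√2) = -13364 - 392*I*√2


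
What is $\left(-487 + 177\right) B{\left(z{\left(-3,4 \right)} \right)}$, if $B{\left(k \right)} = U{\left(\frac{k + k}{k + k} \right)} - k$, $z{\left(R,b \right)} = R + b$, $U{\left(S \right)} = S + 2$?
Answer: $-620$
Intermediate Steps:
$U{\left(S \right)} = 2 + S$
$B{\left(k \right)} = 3 - k$ ($B{\left(k \right)} = \left(2 + \frac{k + k}{k + k}\right) - k = \left(2 + \frac{2 k}{2 k}\right) - k = \left(2 + 2 k \frac{1}{2 k}\right) - k = \left(2 + 1\right) - k = 3 - k$)
$\left(-487 + 177\right) B{\left(z{\left(-3,4 \right)} \right)} = \left(-487 + 177\right) \left(3 - \left(-3 + 4\right)\right) = - 310 \left(3 - 1\right) = \left(-310\right) 2 = -620$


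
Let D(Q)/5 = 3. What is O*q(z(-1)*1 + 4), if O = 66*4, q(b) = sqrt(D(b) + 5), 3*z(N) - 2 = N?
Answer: 528*sqrt(5) ≈ 1180.6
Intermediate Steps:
D(Q) = 15 (D(Q) = 5*3 = 15)
z(N) = 2/3 + N/3
q(b) = 2*sqrt(5) (q(b) = sqrt(15 + 5) = sqrt(20) = 2*sqrt(5))
O = 264
O*q(z(-1)*1 + 4) = 264*(2*sqrt(5)) = 528*sqrt(5)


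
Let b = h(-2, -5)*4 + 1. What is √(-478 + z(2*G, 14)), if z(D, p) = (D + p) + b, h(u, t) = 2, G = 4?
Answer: I*√447 ≈ 21.142*I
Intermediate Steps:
b = 9 (b = 2*4 + 1 = 8 + 1 = 9)
z(D, p) = 9 + D + p (z(D, p) = (D + p) + 9 = 9 + D + p)
√(-478 + z(2*G, 14)) = √(-478 + (9 + 2*4 + 14)) = √(-478 + (9 + 8 + 14)) = √(-478 + 31) = √(-447) = I*√447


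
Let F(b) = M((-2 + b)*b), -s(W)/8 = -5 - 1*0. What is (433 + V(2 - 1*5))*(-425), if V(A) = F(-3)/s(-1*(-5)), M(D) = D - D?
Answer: -184025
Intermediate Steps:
s(W) = 40 (s(W) = -8*(-5 - 1*0) = -8*(-5 + 0) = -8*(-5) = 40)
M(D) = 0
F(b) = 0
V(A) = 0 (V(A) = 0/40 = 0*(1/40) = 0)
(433 + V(2 - 1*5))*(-425) = (433 + 0)*(-425) = 433*(-425) = -184025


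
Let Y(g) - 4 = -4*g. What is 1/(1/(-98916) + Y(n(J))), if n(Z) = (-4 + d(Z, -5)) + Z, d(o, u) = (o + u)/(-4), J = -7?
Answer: 98916/3560975 ≈ 0.027778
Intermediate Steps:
d(o, u) = -o/4 - u/4 (d(o, u) = (o + u)*(-1/4) = -o/4 - u/4)
n(Z) = -11/4 + 3*Z/4 (n(Z) = (-4 + (-Z/4 - 1/4*(-5))) + Z = (-4 + (-Z/4 + 5/4)) + Z = (-4 + (5/4 - Z/4)) + Z = (-11/4 - Z/4) + Z = -11/4 + 3*Z/4)
Y(g) = 4 - 4*g
1/(1/(-98916) + Y(n(J))) = 1/(1/(-98916) + (4 - 4*(-11/4 + (3/4)*(-7)))) = 1/(-1/98916 + (4 - 4*(-11/4 - 21/4))) = 1/(-1/98916 + (4 - 4*(-8))) = 1/(-1/98916 + (4 + 32)) = 1/(-1/98916 + 36) = 1/(3560975/98916) = 98916/3560975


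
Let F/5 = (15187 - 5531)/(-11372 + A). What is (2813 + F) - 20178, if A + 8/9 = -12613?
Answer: -3749069165/215873 ≈ -17367.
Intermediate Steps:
A = -113525/9 (A = -8/9 - 12613 = -113525/9 ≈ -12614.)
F = -434520/215873 (F = 5*((15187 - 5531)/(-11372 - 113525/9)) = 5*(9656/(-215873/9)) = 5*(9656*(-9/215873)) = 5*(-86904/215873) = -434520/215873 ≈ -2.0129)
(2813 + F) - 20178 = (2813 - 434520/215873) - 20178 = 606816229/215873 - 20178 = -3749069165/215873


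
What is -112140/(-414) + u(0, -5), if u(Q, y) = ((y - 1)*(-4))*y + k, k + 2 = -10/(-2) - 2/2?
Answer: 3516/23 ≈ 152.87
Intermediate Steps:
k = 2 (k = -2 + (-10/(-2) - 2/2) = -2 + (-10*(-½) - 2*½) = -2 + (5 - 1) = -2 + 4 = 2)
u(Q, y) = 2 + y*(4 - 4*y) (u(Q, y) = ((y - 1)*(-4))*y + 2 = ((-1 + y)*(-4))*y + 2 = (4 - 4*y)*y + 2 = y*(4 - 4*y) + 2 = 2 + y*(4 - 4*y))
-112140/(-414) + u(0, -5) = -112140/(-414) + (2 - 4*(-5)² + 4*(-5)) = -112140*(-1)/414 + (2 - 4*25 - 20) = -445*(-14/23) + (2 - 100 - 20) = 6230/23 - 118 = 3516/23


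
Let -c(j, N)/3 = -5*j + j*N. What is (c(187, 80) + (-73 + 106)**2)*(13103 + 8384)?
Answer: -880666182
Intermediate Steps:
c(j, N) = 15*j - 3*N*j (c(j, N) = -3*(-5*j + j*N) = -3*(-5*j + N*j) = 15*j - 3*N*j)
(c(187, 80) + (-73 + 106)**2)*(13103 + 8384) = (3*187*(5 - 1*80) + (-73 + 106)**2)*(13103 + 8384) = (3*187*(5 - 80) + 33**2)*21487 = (3*187*(-75) + 1089)*21487 = (-42075 + 1089)*21487 = -40986*21487 = -880666182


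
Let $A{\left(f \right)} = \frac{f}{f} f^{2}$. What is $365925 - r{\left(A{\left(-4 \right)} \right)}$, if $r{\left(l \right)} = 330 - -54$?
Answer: $365541$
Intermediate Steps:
$A{\left(f \right)} = f^{2}$ ($A{\left(f \right)} = 1 f^{2} = f^{2}$)
$r{\left(l \right)} = 384$ ($r{\left(l \right)} = 330 + 54 = 384$)
$365925 - r{\left(A{\left(-4 \right)} \right)} = 365925 - 384 = 365541$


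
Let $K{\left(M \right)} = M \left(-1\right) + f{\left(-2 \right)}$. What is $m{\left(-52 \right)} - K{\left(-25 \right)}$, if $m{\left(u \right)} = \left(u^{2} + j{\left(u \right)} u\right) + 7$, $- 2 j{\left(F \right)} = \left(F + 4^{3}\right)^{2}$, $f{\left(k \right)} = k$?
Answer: $6432$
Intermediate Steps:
$j{\left(F \right)} = - \frac{\left(64 + F\right)^{2}}{2}$ ($j{\left(F \right)} = - \frac{\left(F + 4^{3}\right)^{2}}{2} = - \frac{\left(F + 64\right)^{2}}{2} = - \frac{\left(64 + F\right)^{2}}{2}$)
$K{\left(M \right)} = -2 - M$ ($K{\left(M \right)} = M \left(-1\right) - 2 = - M - 2 = -2 - M$)
$m{\left(u \right)} = 7 + u^{2} - \frac{u \left(64 + u\right)^{2}}{2}$ ($m{\left(u \right)} = \left(u^{2} + - \frac{\left(64 + u\right)^{2}}{2} u\right) + 7 = \left(u^{2} - \frac{u \left(64 + u\right)^{2}}{2}\right) + 7 = 7 + u^{2} - \frac{u \left(64 + u\right)^{2}}{2}$)
$m{\left(-52 \right)} - K{\left(-25 \right)} = \left(7 + \left(-52\right)^{2} - - 26 \left(64 - 52\right)^{2}\right) - \left(-2 - -25\right) = \left(7 + 2704 - - 26 \cdot 12^{2}\right) - \left(-2 + 25\right) = \left(7 + 2704 - \left(-26\right) 144\right) - 23 = \left(7 + 2704 + 3744\right) - 23 = 6455 - 23 = 6432$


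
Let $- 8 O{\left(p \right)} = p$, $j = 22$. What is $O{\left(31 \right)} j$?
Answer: $- \frac{341}{4} \approx -85.25$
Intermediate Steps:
$O{\left(p \right)} = - \frac{p}{8}$
$O{\left(31 \right)} j = \left(- \frac{1}{8}\right) 31 \cdot 22 = \left(- \frac{31}{8}\right) 22 = - \frac{341}{4}$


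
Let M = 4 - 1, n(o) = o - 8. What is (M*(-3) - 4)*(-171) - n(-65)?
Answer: 2296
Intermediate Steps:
n(o) = -8 + o
M = 3
(M*(-3) - 4)*(-171) - n(-65) = (3*(-3) - 4)*(-171) - (-8 - 65) = (-9 - 4)*(-171) - 1*(-73) = -13*(-171) + 73 = 2223 + 73 = 2296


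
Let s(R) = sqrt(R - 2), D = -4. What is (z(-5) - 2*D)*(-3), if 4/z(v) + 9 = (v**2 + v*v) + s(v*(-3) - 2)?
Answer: -20286/835 + 6*sqrt(11)/835 ≈ -24.271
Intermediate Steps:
s(R) = sqrt(-2 + R)
z(v) = 4/(-9 + sqrt(-4 - 3*v) + 2*v**2) (z(v) = 4/(-9 + ((v**2 + v*v) + sqrt(-2 + (v*(-3) - 2)))) = 4/(-9 + ((v**2 + v**2) + sqrt(-2 + (-3*v - 2)))) = 4/(-9 + (2*v**2 + sqrt(-2 + (-2 - 3*v)))) = 4/(-9 + (2*v**2 + sqrt(-4 - 3*v))) = 4/(-9 + (sqrt(-4 - 3*v) + 2*v**2)) = 4/(-9 + sqrt(-4 - 3*v) + 2*v**2))
(z(-5) - 2*D)*(-3) = (4/(-9 + sqrt(-4 - 3*(-5)) + 2*(-5)**2) - 2*(-4))*(-3) = (4/(-9 + sqrt(-4 + 15) + 2*25) + 8)*(-3) = (4/(-9 + sqrt(11) + 50) + 8)*(-3) = (4/(41 + sqrt(11)) + 8)*(-3) = (8 + 4/(41 + sqrt(11)))*(-3) = -24 - 12/(41 + sqrt(11))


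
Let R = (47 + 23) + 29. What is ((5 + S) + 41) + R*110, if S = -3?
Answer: 10933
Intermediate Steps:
R = 99 (R = 70 + 29 = 99)
((5 + S) + 41) + R*110 = ((5 - 3) + 41) + 99*110 = (2 + 41) + 10890 = 43 + 10890 = 10933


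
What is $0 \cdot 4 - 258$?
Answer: $-258$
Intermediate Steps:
$0 \cdot 4 - 258 = 0 - 258 = -258$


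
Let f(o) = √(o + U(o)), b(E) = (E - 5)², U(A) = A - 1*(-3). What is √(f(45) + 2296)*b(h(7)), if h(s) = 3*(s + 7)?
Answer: 1369*√(2296 + √93) ≈ 65736.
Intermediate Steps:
h(s) = 21 + 3*s (h(s) = 3*(7 + s) = 21 + 3*s)
U(A) = 3 + A (U(A) = A + 3 = 3 + A)
b(E) = (-5 + E)²
f(o) = √(3 + 2*o) (f(o) = √(o + (3 + o)) = √(3 + 2*o))
√(f(45) + 2296)*b(h(7)) = √(√(3 + 2*45) + 2296)*(-5 + (21 + 3*7))² = √(√(3 + 90) + 2296)*(-5 + (21 + 21))² = √(√93 + 2296)*(-5 + 42)² = √(2296 + √93)*37² = √(2296 + √93)*1369 = 1369*√(2296 + √93)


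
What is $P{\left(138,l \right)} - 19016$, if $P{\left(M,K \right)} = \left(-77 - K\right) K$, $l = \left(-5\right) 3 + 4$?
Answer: $-18290$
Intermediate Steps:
$l = -11$ ($l = -15 + 4 = -11$)
$P{\left(M,K \right)} = K \left(-77 - K\right)$
$P{\left(138,l \right)} - 19016 = \left(-1\right) \left(-11\right) \left(77 - 11\right) - 19016 = \left(-1\right) \left(-11\right) 66 - 19016 = 726 - 19016 = -18290$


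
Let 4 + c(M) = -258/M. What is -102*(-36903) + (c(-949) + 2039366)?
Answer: 5507491390/949 ≈ 5.8035e+6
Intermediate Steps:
c(M) = -4 - 258/M
-102*(-36903) + (c(-949) + 2039366) = -102*(-36903) + ((-4 - 258/(-949)) + 2039366) = 3764106 + ((-4 - 258*(-1/949)) + 2039366) = 3764106 + ((-4 + 258/949) + 2039366) = 3764106 + (-3538/949 + 2039366) = 3764106 + 1935354796/949 = 5507491390/949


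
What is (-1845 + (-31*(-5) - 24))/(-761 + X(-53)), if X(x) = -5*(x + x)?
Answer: 1714/231 ≈ 7.4199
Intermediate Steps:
X(x) = -10*x
(-1845 + (-31*(-5) - 24))/(-761 + X(-53)) = (-1845 + (-31*(-5) - 24))/(-761 - 10*(-53)) = (-1845 + (155 - 24))/(-761 + 530) = (-1845 + 131)/(-231) = -1714*(-1/231) = 1714/231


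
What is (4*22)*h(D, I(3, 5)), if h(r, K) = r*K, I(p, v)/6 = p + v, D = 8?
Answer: 33792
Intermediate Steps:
I(p, v) = 6*p + 6*v (I(p, v) = 6*(p + v) = 6*p + 6*v)
h(r, K) = K*r
(4*22)*h(D, I(3, 5)) = (4*22)*((6*3 + 6*5)*8) = 88*((18 + 30)*8) = 88*(48*8) = 88*384 = 33792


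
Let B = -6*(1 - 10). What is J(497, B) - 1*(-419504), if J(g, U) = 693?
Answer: 420197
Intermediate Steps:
B = 54 (B = -6*(-9) = 54)
J(497, B) - 1*(-419504) = 693 - 1*(-419504) = 693 + 419504 = 420197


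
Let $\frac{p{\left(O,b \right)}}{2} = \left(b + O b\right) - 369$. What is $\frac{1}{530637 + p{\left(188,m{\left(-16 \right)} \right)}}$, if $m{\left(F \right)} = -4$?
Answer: $\frac{1}{528387} \approx 1.8926 \cdot 10^{-6}$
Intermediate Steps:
$p{\left(O,b \right)} = -738 + 2 b + 2 O b$ ($p{\left(O,b \right)} = 2 \left(\left(b + O b\right) - 369\right) = 2 \left(-369 + b + O b\right) = -738 + 2 b + 2 O b$)
$\frac{1}{530637 + p{\left(188,m{\left(-16 \right)} \right)}} = \frac{1}{530637 + \left(-738 + 2 \left(-4\right) + 2 \cdot 188 \left(-4\right)\right)} = \frac{1}{530637 - 2250} = \frac{1}{528387}$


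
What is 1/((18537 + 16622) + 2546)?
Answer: 1/37705 ≈ 2.6522e-5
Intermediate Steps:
1/((18537 + 16622) + 2546) = 1/(35159 + 2546) = 1/37705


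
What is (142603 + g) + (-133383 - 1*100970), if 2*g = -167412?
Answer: -175456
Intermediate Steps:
g = -83706 (g = (1/2)*(-167412) = -83706)
(142603 + g) + (-133383 - 1*100970) = (142603 - 83706) + (-133383 - 1*100970) = 58897 + (-133383 - 100970) = 58897 - 234353 = -175456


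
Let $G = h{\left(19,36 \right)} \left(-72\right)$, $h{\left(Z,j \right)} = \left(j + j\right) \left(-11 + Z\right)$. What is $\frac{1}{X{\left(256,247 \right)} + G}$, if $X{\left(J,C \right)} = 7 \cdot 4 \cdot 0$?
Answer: $- \frac{1}{41472} \approx -2.4113 \cdot 10^{-5}$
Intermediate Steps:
$h{\left(Z,j \right)} = 2 j \left(-11 + Z\right)$
$X{\left(J,C \right)} = 0$ ($X{\left(J,C \right)} = 28 \cdot 0 = 0$)
$G = -41472$ ($G = 2 \cdot 36 \left(-11 + 19\right) \left(-72\right) = 2 \cdot 36 \cdot 8 \left(-72\right) = 576 \left(-72\right) = -41472$)
$\frac{1}{X{\left(256,247 \right)} + G} = \frac{1}{0 - 41472} = \frac{1}{-41472} = - \frac{1}{41472}$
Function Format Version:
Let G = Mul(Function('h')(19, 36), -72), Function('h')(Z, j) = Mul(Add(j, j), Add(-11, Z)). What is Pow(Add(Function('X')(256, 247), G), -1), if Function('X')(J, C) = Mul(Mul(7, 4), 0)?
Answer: Rational(-1, 41472) ≈ -2.4113e-5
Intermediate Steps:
Function('h')(Z, j) = Mul(2, j, Add(-11, Z)) (Function('h')(Z, j) = Mul(Mul(2, j), Add(-11, Z)) = Mul(2, j, Add(-11, Z)))
Function('X')(J, C) = 0 (Function('X')(J, C) = Mul(28, 0) = 0)
G = -41472 (G = Mul(Mul(2, 36, Add(-11, 19)), -72) = Mul(Mul(2, 36, 8), -72) = Mul(576, -72) = -41472)
Pow(Add(Function('X')(256, 247), G), -1) = Pow(Add(0, -41472), -1) = Pow(-41472, -1) = Rational(-1, 41472)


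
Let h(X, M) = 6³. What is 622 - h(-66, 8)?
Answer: 406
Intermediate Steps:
h(X, M) = 216
622 - h(-66, 8) = 622 - 1*216 = 622 - 216 = 406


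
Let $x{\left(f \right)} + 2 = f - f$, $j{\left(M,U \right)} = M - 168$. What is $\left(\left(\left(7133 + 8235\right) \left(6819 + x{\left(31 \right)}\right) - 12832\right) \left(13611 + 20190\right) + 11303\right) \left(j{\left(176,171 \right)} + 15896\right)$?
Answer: $56311016282352608$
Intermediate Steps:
$j{\left(M,U \right)} = -168 + M$
$x{\left(f \right)} = -2$ ($x{\left(f \right)} = -2 + \left(f - f\right) = -2 + 0 = -2$)
$\left(\left(\left(7133 + 8235\right) \left(6819 + x{\left(31 \right)}\right) - 12832\right) \left(13611 + 20190\right) + 11303\right) \left(j{\left(176,171 \right)} + 15896\right) = \left(\left(\left(7133 + 8235\right) \left(6819 - 2\right) - 12832\right) \left(13611 + 20190\right) + 11303\right) \left(\left(-168 + 176\right) + 15896\right) = \left(\left(15368 \cdot 6817 - 12832\right) 33801 + 11303\right) \left(8 + 15896\right) = \left(\left(104763656 - 12832\right) 33801 + 11303\right) 15904 = \left(104750824 \cdot 33801 + 11303\right) 15904 = \left(3540682602024 + 11303\right) 15904 = 3540682613327 \cdot 15904 = 56311016282352608$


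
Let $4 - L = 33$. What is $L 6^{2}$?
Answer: $-1044$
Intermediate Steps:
$L = -29$ ($L = 4 - 33 = -29$)
$L 6^{2} = - 29 \cdot 6^{2} = \left(-29\right) 36 = -1044$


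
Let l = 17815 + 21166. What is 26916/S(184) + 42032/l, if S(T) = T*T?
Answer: 618061997/329935184 ≈ 1.8733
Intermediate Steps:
l = 38981
S(T) = T**2
26916/S(184) + 42032/l = 26916/(184**2) + 42032/38981 = 26916/33856 + 42032*(1/38981) = 26916*(1/33856) + 42032/38981 = 6729/8464 + 42032/38981 = 618061997/329935184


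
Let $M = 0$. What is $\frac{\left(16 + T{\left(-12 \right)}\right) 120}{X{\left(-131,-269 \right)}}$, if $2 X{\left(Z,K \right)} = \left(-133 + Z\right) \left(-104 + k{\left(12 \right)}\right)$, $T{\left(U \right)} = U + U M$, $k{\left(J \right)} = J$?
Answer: $\frac{10}{253} \approx 0.039526$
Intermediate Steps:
$T{\left(U \right)} = U$ ($T{\left(U \right)} = U + U 0 = U + 0 = U$)
$X{\left(Z,K \right)} = 6118 - 46 Z$ ($X{\left(Z,K \right)} = \frac{\left(-133 + Z\right) \left(-104 + 12\right)}{2} = \frac{\left(-133 + Z\right) \left(-92\right)}{2} = \frac{12236 - 92 Z}{2} = 6118 - 46 Z$)
$\frac{\left(16 + T{\left(-12 \right)}\right) 120}{X{\left(-131,-269 \right)}} = \frac{\left(16 - 12\right) 120}{6118 - -6026} = \frac{4 \cdot 120}{6118 + 6026} = \frac{480}{12144} = 480 \cdot \frac{1}{12144} = \frac{10}{253}$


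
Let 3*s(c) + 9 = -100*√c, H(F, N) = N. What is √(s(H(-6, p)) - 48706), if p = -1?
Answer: √(-438381 - 300*I)/3 ≈ 0.075517 - 220.7*I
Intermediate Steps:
s(c) = -3 - 100*√c/3 (s(c) = -3 + (-100*√c)/3 = -3 - 100*√c/3)
√(s(H(-6, p)) - 48706) = √((-3 - 100*I/3) - 48706) = √(-48709 - 100*I/3)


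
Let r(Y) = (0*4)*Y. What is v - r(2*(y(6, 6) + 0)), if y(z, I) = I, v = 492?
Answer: 492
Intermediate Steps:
r(Y) = 0 (r(Y) = 0*Y = 0)
v - r(2*(y(6, 6) + 0)) = 492 - 1*0 = 492 + 0 = 492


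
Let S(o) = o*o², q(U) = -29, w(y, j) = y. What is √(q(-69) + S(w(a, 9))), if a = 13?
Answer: 2*√542 ≈ 46.562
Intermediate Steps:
S(o) = o³
√(q(-69) + S(w(a, 9))) = √(-29 + 13³) = √(-29 + 2197) = √2168 = 2*√542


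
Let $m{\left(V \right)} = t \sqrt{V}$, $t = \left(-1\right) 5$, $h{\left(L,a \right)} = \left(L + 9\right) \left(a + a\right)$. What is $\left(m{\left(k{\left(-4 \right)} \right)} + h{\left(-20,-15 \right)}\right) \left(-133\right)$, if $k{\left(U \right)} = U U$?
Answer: $-41230$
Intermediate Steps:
$h{\left(L,a \right)} = 2 a \left(9 + L\right)$ ($h{\left(L,a \right)} = \left(9 + L\right) 2 a = 2 a \left(9 + L\right)$)
$t = -5$
$k{\left(U \right)} = U^{2}$
$m{\left(V \right)} = - 5 \sqrt{V}$
$\left(m{\left(k{\left(-4 \right)} \right)} + h{\left(-20,-15 \right)}\right) \left(-133\right) = \left(- 5 \sqrt{\left(-4\right)^{2}} + 2 \left(-15\right) \left(9 - 20\right)\right) \left(-133\right) = \left(- 5 \sqrt{16} + 2 \left(-15\right) \left(-11\right)\right) \left(-133\right) = \left(\left(-5\right) 4 + 330\right) \left(-133\right) = \left(-20 + 330\right) \left(-133\right) = 310 \left(-133\right) = -41230$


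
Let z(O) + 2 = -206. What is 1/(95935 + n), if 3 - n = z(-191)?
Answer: 1/96146 ≈ 1.0401e-5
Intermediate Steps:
z(O) = -208 (z(O) = -2 - 206 = -208)
n = 211 (n = 3 - 1*(-208) = 3 + 208 = 211)
1/(95935 + n) = 1/(95935 + 211) = 1/96146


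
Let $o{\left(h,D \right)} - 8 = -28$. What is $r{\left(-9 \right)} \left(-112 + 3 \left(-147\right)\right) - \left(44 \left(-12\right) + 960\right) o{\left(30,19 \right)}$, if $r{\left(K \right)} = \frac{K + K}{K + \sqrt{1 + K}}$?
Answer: $\frac{679374}{89} - \frac{19908 i \sqrt{2}}{89} \approx 7633.4 - 316.34 i$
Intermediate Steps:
$o{\left(h,D \right)} = -20$ ($o{\left(h,D \right)} = 8 - 28 = -20$)
$r{\left(K \right)} = \frac{2 K}{K + \sqrt{1 + K}}$
$r{\left(-9 \right)} \left(-112 + 3 \left(-147\right)\right) - \left(44 \left(-12\right) + 960\right) o{\left(30,19 \right)} = 2 \left(-9\right) \frac{1}{-9 + \sqrt{1 - 9}} \left(-112 + 3 \left(-147\right)\right) - \left(44 \left(-12\right) + 960\right) \left(-20\right) = 2 \left(-9\right) \frac{1}{-9 + \sqrt{-8}} \left(-112 - 441\right) - \left(-528 + 960\right) \left(-20\right) = 2 \left(-9\right) \frac{1}{-9 + 2 i \sqrt{2}} \left(-553\right) - 432 \left(-20\right) = - \frac{18}{-9 + 2 i \sqrt{2}} \left(-553\right) - -8640 = \frac{9954}{-9 + 2 i \sqrt{2}} + 8640 = 8640 + \frac{9954}{-9 + 2 i \sqrt{2}}$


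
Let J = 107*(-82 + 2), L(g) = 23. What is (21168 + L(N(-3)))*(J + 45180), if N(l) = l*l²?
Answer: 776014420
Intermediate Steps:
N(l) = l³
J = -8560 (J = 107*(-80) = -8560)
(21168 + L(N(-3)))*(J + 45180) = (21168 + 23)*(-8560 + 45180) = 21191*36620 = 776014420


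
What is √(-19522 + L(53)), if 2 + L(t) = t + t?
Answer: I*√19418 ≈ 139.35*I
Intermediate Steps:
L(t) = -2 + 2*t (L(t) = -2 + (t + t) = -2 + 2*t)
√(-19522 + L(53)) = √(-19522 + (-2 + 2*53)) = √(-19522 + (-2 + 106)) = √(-19522 + 104) = √(-19418) = I*√19418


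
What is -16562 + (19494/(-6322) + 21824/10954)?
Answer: -286753435401/17312797 ≈ -16563.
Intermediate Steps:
-16562 + (19494/(-6322) + 21824/10954) = -16562 + (19494*(-1/6322) + 21824*(1/10954)) = -16562 + (-9747/3161 + 10912/5477) = -16562 - 18891487/17312797 = -286753435401/17312797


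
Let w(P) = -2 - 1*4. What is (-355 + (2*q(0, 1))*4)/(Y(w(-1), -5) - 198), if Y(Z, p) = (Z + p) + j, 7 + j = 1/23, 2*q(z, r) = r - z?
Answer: 8073/4967 ≈ 1.6253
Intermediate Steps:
q(z, r) = r/2 - z/2 (q(z, r) = (r - z)/2 = r/2 - z/2)
w(P) = -6 (w(P) = -2 - 4 = -6)
j = -160/23 (j = -7 + 1/23 = -160/23 ≈ -6.9565)
Y(Z, p) = -160/23 + Z + p (Y(Z, p) = (Z + p) - 160/23 = -160/23 + Z + p)
(-355 + (2*q(0, 1))*4)/(Y(w(-1), -5) - 198) = (-355 + (2*((1/2)*1 - 1/2*0))*4)/((-160/23 - 6 - 5) - 198) = (-355 + (2*(1/2 + 0))*4)/(-413/23 - 198) = (-355 + (2*(1/2))*4)/(-4967/23) = (-355 + 1*4)*(-23/4967) = (-355 + 4)*(-23/4967) = -351*(-23/4967) = 8073/4967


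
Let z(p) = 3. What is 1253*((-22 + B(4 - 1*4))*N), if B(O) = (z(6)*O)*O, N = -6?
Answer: 165396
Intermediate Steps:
B(O) = 3*O² (B(O) = (3*O)*O = 3*O²)
1253*((-22 + B(4 - 1*4))*N) = 1253*((-22 + 3*(4 - 1*4)²)*(-6)) = 1253*((-22 + 3*(4 - 4)²)*(-6)) = 1253*((-22 + 3*0²)*(-6)) = 1253*((-22 + 3*0)*(-6)) = 1253*((-22 + 0)*(-6)) = 1253*(-22*(-6)) = 1253*132 = 165396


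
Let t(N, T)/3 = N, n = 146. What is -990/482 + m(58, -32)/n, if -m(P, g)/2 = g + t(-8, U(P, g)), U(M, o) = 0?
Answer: -22639/17593 ≈ -1.2868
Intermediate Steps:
t(N, T) = 3*N
m(P, g) = 48 - 2*g (m(P, g) = -2*(g + 3*(-8)) = -2*(g - 24) = -2*(-24 + g) = 48 - 2*g)
-990/482 + m(58, -32)/n = -990/482 + (48 - 2*(-32))/146 = -990*1/482 + (48 + 64)*(1/146) = -495/241 + 112*(1/146) = -495/241 + 56/73 = -22639/17593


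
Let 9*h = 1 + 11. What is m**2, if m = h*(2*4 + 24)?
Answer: 16384/9 ≈ 1820.4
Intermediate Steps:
h = 4/3 (h = (1 + 11)/9 = (1/9)*12 = 4/3 ≈ 1.3333)
m = 128/3 (m = 4*(2*4 + 24)/3 = 4*(8 + 24)/3 = (4/3)*32 = 128/3 ≈ 42.667)
m**2 = (128/3)**2 = 16384/9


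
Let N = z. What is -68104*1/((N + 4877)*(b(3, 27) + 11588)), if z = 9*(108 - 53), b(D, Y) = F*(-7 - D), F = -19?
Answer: -8513/7908927 ≈ -0.0010764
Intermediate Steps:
b(D, Y) = 133 + 19*D (b(D, Y) = -19*(-7 - D) = 133 + 19*D)
z = 495 (z = 9*55 = 495)
N = 495
-68104*1/((N + 4877)*(b(3, 27) + 11588)) = -68104*1/((495 + 4877)*((133 + 19*3) + 11588)) = -68104*1/(5372*((133 + 57) + 11588)) = -68104*1/(5372*(190 + 11588)) = -68104/(5372*11778) = -68104/63271416 = -68104*1/63271416 = -8513/7908927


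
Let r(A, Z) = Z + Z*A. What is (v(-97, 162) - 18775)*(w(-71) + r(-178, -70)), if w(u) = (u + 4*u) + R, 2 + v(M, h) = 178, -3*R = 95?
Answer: -669749990/3 ≈ -2.2325e+8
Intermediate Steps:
R = -95/3 (R = -1/3*95 = -95/3 ≈ -31.667)
r(A, Z) = Z + A*Z
v(M, h) = 176 (v(M, h) = -2 + 178 = 176)
w(u) = -95/3 + 5*u (w(u) = (u + 4*u) - 95/3 = 5*u - 95/3 = -95/3 + 5*u)
(v(-97, 162) - 18775)*(w(-71) + r(-178, -70)) = (176 - 18775)*((-95/3 + 5*(-71)) - 70*(1 - 178)) = -18599*((-95/3 - 355) - 70*(-177)) = -18599*(-1160/3 + 12390) = -18599*36010/3 = -669749990/3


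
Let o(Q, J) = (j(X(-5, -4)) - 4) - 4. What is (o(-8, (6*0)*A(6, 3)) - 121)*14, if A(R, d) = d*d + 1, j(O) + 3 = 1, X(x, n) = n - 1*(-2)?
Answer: -1834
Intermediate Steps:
X(x, n) = 2 + n (X(x, n) = n + 2 = 2 + n)
j(O) = -2 (j(O) = -3 + 1 = -2)
A(R, d) = 1 + d² (A(R, d) = d² + 1 = 1 + d²)
o(Q, J) = -10 (o(Q, J) = (-2 - 4) - 4 = -6 - 4 = -10)
(o(-8, (6*0)*A(6, 3)) - 121)*14 = (-10 - 121)*14 = -131*14 = -1834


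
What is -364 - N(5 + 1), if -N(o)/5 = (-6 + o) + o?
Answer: -334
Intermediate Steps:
N(o) = 30 - 10*o (N(o) = -5*((-6 + o) + o) = -5*(-6 + 2*o) = 30 - 10*o)
-364 - N(5 + 1) = -364 - (30 - 10*(5 + 1)) = -364 - (30 - 10*6) = -364 - (30 - 60) = -364 - 1*(-30) = -364 + 30 = -334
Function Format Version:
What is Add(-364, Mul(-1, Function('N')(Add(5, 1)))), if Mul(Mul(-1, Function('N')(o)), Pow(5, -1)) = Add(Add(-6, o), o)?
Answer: -334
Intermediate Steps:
Function('N')(o) = Add(30, Mul(-10, o)) (Function('N')(o) = Mul(-5, Add(Add(-6, o), o)) = Mul(-5, Add(-6, Mul(2, o))) = Add(30, Mul(-10, o)))
Add(-364, Mul(-1, Function('N')(Add(5, 1)))) = Add(-364, Mul(-1, Add(30, Mul(-10, Add(5, 1))))) = Add(-364, Mul(-1, Add(30, Mul(-10, 6)))) = Add(-364, Mul(-1, Add(30, -60))) = Add(-364, Mul(-1, -30)) = Add(-364, 30) = -334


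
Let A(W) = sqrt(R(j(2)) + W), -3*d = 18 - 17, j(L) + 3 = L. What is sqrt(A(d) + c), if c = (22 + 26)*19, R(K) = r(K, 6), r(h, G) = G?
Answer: sqrt(8208 + 3*sqrt(51))/3 ≈ 30.239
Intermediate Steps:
j(L) = -3 + L
R(K) = 6
d = -1/3 (d = -(18 - 17)/3 = -1/3*1 = -1/3 ≈ -0.33333)
c = 912 (c = 48*19 = 912)
A(W) = sqrt(6 + W)
sqrt(A(d) + c) = sqrt(sqrt(6 - 1/3) + 912) = sqrt(sqrt(17/3) + 912) = sqrt(sqrt(51)/3 + 912) = sqrt(912 + sqrt(51)/3)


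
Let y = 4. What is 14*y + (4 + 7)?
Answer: 67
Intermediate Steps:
14*y + (4 + 7) = 14*4 + (4 + 7) = 56 + 11 = 67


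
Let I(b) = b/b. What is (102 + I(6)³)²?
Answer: 10609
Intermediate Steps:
I(b) = 1
(102 + I(6)³)² = (102 + 1³)² = (102 + 1)² = 103² = 10609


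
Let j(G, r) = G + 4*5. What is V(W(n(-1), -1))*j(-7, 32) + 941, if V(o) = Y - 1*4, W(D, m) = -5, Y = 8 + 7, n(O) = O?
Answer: 1084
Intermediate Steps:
j(G, r) = 20 + G (j(G, r) = G + 20 = 20 + G)
Y = 15
V(o) = 11 (V(o) = 15 - 1*4 = 15 - 4 = 11)
V(W(n(-1), -1))*j(-7, 32) + 941 = 11*(20 - 7) + 941 = 11*13 + 941 = 143 + 941 = 1084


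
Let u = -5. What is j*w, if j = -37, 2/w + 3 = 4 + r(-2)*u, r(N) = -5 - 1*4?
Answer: -37/23 ≈ -1.6087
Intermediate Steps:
r(N) = -9 (r(N) = -5 - 4 = -9)
w = 1/23 (w = 2/(-3 + (4 - 9*(-5))) = 2/(-3 + (4 + 45)) = 2/(-3 + 49) = 2/46 = 2*(1/46) = 1/23 ≈ 0.043478)
j*w = -37*1/23 = -37/23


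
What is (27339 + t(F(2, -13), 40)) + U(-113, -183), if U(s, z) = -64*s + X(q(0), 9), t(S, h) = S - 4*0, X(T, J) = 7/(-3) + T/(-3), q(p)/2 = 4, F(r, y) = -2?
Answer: 34564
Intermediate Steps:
q(p) = 8 (q(p) = 2*4 = 8)
X(T, J) = -7/3 - T/3 (X(T, J) = 7*(-⅓) + T*(-⅓) = -7/3 - T/3)
t(S, h) = S (t(S, h) = S + 0 = S)
U(s, z) = -5 - 64*s (U(s, z) = -64*s + (-7/3 - ⅓*8) = -64*s + (-7/3 - 8/3) = -64*s - 5 = -5 - 64*s)
(27339 + t(F(2, -13), 40)) + U(-113, -183) = (27339 - 2) + (-5 - 64*(-113)) = 27337 + (-5 + 7232) = 27337 + 7227 = 34564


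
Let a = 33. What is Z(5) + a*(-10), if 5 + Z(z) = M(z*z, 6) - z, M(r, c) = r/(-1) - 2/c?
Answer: -1096/3 ≈ -365.33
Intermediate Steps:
M(r, c) = -r - 2/c (M(r, c) = r*(-1) - 2/c = -r - 2/c)
Z(z) = -16/3 - z - z**2 (Z(z) = -5 + ((-z*z - 2/6) - z) = -5 + ((-z**2 - 2*1/6) - z) = -5 + ((-z**2 - 1/3) - z) = -5 + ((-1/3 - z**2) - z) = -5 + (-1/3 - z - z**2) = -16/3 - z - z**2)
Z(5) + a*(-10) = (-16/3 - 1*5 - 1*5**2) + 33*(-10) = (-16/3 - 5 - 1*25) - 330 = (-16/3 - 5 - 25) - 330 = -106/3 - 330 = -1096/3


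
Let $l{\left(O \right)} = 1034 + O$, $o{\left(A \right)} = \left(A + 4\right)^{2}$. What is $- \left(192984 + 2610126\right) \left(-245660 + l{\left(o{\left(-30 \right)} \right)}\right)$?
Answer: $683818684500$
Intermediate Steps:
$o{\left(A \right)} = \left(4 + A\right)^{2}$
$- \left(192984 + 2610126\right) \left(-245660 + l{\left(o{\left(-30 \right)} \right)}\right) = - \left(192984 + 2610126\right) \left(-245660 + \left(1034 + \left(4 - 30\right)^{2}\right)\right) = - 2803110 \left(-245660 + \left(1034 + \left(-26\right)^{2}\right)\right) = - 2803110 \left(-245660 + \left(1034 + 676\right)\right) = - 2803110 \left(-245660 + 1710\right) = - 2803110 \left(-243950\right) = \left(-1\right) \left(-683818684500\right) = 683818684500$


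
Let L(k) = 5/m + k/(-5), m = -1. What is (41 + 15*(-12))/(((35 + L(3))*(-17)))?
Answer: 695/2499 ≈ 0.27811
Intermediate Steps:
L(k) = -5 - k/5 (L(k) = 5/(-1) + k/(-5) = 5*(-1) + k*(-⅕) = -5 - k/5)
(41 + 15*(-12))/(((35 + L(3))*(-17))) = (41 + 15*(-12))/(((35 + (-5 - ⅕*3))*(-17))) = (41 - 180)/(((35 + (-5 - ⅗))*(-17))) = -139*(-1/(17*(35 - 28/5))) = -139/((147/5)*(-17)) = -139/(-2499/5) = -139*(-5/2499) = 695/2499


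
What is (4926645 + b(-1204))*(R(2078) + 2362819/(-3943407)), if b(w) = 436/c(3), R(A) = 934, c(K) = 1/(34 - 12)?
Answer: 18169199063282603/3943407 ≈ 4.6075e+9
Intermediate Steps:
c(K) = 1/22
b(w) = 9592 (b(w) = 436/(1/22) = 436*22 = 9592)
(4926645 + b(-1204))*(R(2078) + 2362819/(-3943407)) = (4926645 + 9592)*(934 + 2362819/(-3943407)) = 4936237*(934 + 2362819*(-1/3943407)) = 4936237*(934 - 2362819/3943407) = 4936237*(3680779319/3943407) = 18169199063282603/3943407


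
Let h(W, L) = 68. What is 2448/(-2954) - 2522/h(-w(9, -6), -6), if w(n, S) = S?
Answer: -1904113/50218 ≈ -37.917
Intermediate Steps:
2448/(-2954) - 2522/h(-w(9, -6), -6) = 2448/(-2954) - 2522/68 = 2448*(-1/2954) - 2522*1/68 = -1224/1477 - 1261/34 = -1904113/50218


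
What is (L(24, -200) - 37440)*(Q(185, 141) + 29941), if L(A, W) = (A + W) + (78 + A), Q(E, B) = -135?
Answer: -1118142284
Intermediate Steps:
L(A, W) = 78 + W + 2*A
(L(24, -200) - 37440)*(Q(185, 141) + 29941) = ((78 - 200 + 2*24) - 37440)*(-135 + 29941) = ((78 - 200 + 48) - 37440)*29806 = (-74 - 37440)*29806 = -37514*29806 = -1118142284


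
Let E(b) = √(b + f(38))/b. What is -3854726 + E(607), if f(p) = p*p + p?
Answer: -3854726 + √2089/607 ≈ -3.8547e+6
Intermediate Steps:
f(p) = p + p² (f(p) = p² + p = p + p²)
E(b) = √(1482 + b)/b (E(b) = √(b + 38*(1 + 38))/b = √(b + 38*39)/b = √(b + 1482)/b = √(1482 + b)/b)
-3854726 + E(607) = -3854726 + √(1482 + 607)/607 = -3854726 + √2089/607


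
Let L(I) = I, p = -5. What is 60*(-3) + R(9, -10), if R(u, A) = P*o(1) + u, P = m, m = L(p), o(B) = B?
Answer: -176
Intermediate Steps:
m = -5
P = -5
R(u, A) = -5 + u (R(u, A) = -5*1 + u = -5 + u)
60*(-3) + R(9, -10) = 60*(-3) + (-5 + 9) = -180 + 4 = -176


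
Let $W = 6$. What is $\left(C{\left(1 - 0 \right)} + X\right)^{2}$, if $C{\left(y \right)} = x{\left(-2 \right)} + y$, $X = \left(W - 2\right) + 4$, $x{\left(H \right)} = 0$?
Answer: $81$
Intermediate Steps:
$X = 8$ ($X = \left(6 - 2\right) + 4 = 4 + 4 = 8$)
$C{\left(y \right)} = y$ ($C{\left(y \right)} = 0 + y = y$)
$\left(C{\left(1 - 0 \right)} + X\right)^{2} = \left(\left(1 - 0\right) + 8\right)^{2} = \left(\left(1 + 0\right) + 8\right)^{2} = \left(1 + 8\right)^{2} = 9^{2} = 81$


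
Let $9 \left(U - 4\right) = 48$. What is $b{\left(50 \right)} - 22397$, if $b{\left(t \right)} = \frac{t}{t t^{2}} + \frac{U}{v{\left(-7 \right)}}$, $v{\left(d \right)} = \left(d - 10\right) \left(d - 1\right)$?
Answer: $- \frac{2855608699}{127500} \approx -22397.0$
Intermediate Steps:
$U = \frac{28}{3}$ ($U = 4 + \frac{1}{9} \cdot 48 = 4 + \frac{16}{3} = \frac{28}{3} \approx 9.3333$)
$v{\left(d \right)} = \left(-1 + d\right) \left(-10 + d\right)$ ($v{\left(d \right)} = \left(-10 + d\right) \left(-1 + d\right) = \left(-1 + d\right) \left(-10 + d\right)$)
$b{\left(t \right)} = \frac{7}{102} + \frac{1}{t^{2}}$ ($b{\left(t \right)} = \frac{t}{t t^{2}} + \frac{28}{3 \left(10 + \left(-7\right)^{2} - -77\right)} = \frac{t}{t^{3}} + \frac{28}{3 \left(10 + 49 + 77\right)} = \frac{t}{t^{3}} + \frac{28}{3 \cdot 136} = \frac{1}{t^{2}} + \frac{28}{3} \cdot \frac{1}{136} = \frac{1}{t^{2}} + \frac{7}{102} = \frac{7}{102} + \frac{1}{t^{2}}$)
$b{\left(50 \right)} - 22397 = \left(\frac{7}{102} + \frac{1}{2500}\right) - 22397 = \frac{8801}{127500} - 22397 = - \frac{2855608699}{127500}$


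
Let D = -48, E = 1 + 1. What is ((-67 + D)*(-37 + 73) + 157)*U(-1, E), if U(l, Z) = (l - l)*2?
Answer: 0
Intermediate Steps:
E = 2
U(l, Z) = 0 (U(l, Z) = 0*2 = 0)
((-67 + D)*(-37 + 73) + 157)*U(-1, E) = ((-67 - 48)*(-37 + 73) + 157)*0 = (-115*36 + 157)*0 = (-4140 + 157)*0 = -3983*0 = 0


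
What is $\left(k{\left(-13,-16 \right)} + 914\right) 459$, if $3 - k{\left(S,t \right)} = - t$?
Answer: $413559$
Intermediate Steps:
$k{\left(S,t \right)} = 3 + t$ ($k{\left(S,t \right)} = 3 - - t = 3 + t$)
$\left(k{\left(-13,-16 \right)} + 914\right) 459 = \left(\left(3 - 16\right) + 914\right) 459 = \left(-13 + 914\right) 459 = 901 \cdot 459 = 413559$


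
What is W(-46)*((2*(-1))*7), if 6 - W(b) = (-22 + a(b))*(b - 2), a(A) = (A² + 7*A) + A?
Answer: -1159956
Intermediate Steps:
a(A) = A² + 8*A
W(b) = 6 - (-22 + b*(8 + b))*(-2 + b) (W(b) = 6 - (-22 + b*(8 + b))*(b - 2) = 6 - (-22 + b*(8 + b))*(-2 + b))
W(-46)*((2*(-1))*7) = (-38 - 1*(-46)³ - 6*(-46)² + 38*(-46))*((2*(-1))*7) = (-38 - 1*(-97336) - 6*2116 - 1748)*(-2*7) = (-38 + 97336 - 12696 - 1748)*(-14) = 82854*(-14) = -1159956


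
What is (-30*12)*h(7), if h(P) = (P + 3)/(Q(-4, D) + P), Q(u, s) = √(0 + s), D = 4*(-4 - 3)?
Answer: -3600/11 + 7200*I*√7/77 ≈ -327.27 + 247.4*I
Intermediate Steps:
D = -28 (D = 4*(-7) = -28)
Q(u, s) = √s
h(P) = (3 + P)/(P + 2*I*√7) (h(P) = (P + 3)/(√(-28) + P) = (3 + P)/(2*I*√7 + P) = (3 + P)/(P + 2*I*√7))
(-30*12)*h(7) = (-30*12)*((3 + 7)/(7 + 2*I*√7)) = -360*10/(7 + 2*I*√7) = -3600/(7 + 2*I*√7)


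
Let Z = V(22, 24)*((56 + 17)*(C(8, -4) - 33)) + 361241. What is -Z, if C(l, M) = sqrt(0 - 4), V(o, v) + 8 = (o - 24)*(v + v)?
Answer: -611777 + 15184*I ≈ -6.1178e+5 + 15184.0*I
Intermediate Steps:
V(o, v) = -8 + 2*v*(-24 + o) (V(o, v) = -8 + (o - 24)*(v + v) = -8 + (-24 + o)*(2*v) = -8 + 2*v*(-24 + o))
C(l, M) = 2*I (C(l, M) = sqrt(-4) = 2*I)
Z = 611777 - 15184*I (Z = (-8 - 48*24 + 2*22*24)*((56 + 17)*(2*I - 33)) + 361241 = (-8 - 1152 + 1056)*(73*(-33 + 2*I)) + 361241 = -104*(-2409 + 146*I) + 361241 = (250536 - 15184*I) + 361241 = 611777 - 15184*I ≈ 6.1178e+5 - 15184.0*I)
-Z = -(611777 - 15184*I) = -611777 + 15184*I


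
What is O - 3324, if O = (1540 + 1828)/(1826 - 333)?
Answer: -4959364/1493 ≈ -3321.7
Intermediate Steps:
O = 3368/1493 ≈ 2.2559
O - 3324 = 3368/1493 - 3324 = -4959364/1493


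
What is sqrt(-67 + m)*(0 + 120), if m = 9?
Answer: 120*I*sqrt(58) ≈ 913.89*I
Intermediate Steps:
sqrt(-67 + m)*(0 + 120) = sqrt(-67 + 9)*(0 + 120) = sqrt(-58)*120 = (I*sqrt(58))*120 = 120*I*sqrt(58)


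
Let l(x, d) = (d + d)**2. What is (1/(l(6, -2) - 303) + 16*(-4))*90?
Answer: -1653210/287 ≈ -5760.3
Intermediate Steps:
l(x, d) = 4*d**2 (l(x, d) = (2*d)**2 = 4*d**2)
(1/(l(6, -2) - 303) + 16*(-4))*90 = (1/(4*(-2)**2 - 303) + 16*(-4))*90 = (1/(4*4 - 303) - 64)*90 = (1/(16 - 303) - 64)*90 = (1/(-287) - 64)*90 = (-1/287 - 64)*90 = -18369/287*90 = -1653210/287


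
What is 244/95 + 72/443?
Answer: 114932/42085 ≈ 2.7309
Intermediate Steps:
244/95 + 72/443 = 114932/42085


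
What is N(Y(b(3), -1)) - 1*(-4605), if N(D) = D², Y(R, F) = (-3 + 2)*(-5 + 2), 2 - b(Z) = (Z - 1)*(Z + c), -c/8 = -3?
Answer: 4614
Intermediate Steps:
c = 24 (c = -8*(-3) = 24)
b(Z) = 2 - (-1 + Z)*(24 + Z) (b(Z) = 2 - (Z - 1)*(Z + 24) = 2 - (-1 + Z)*(24 + Z))
Y(R, F) = 3 (Y(R, F) = -1*(-3) = 3)
N(Y(b(3), -1)) - 1*(-4605) = 3² - 1*(-4605) = 9 + 4605 = 4614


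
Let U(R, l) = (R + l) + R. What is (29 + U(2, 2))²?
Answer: 1225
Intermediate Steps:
U(R, l) = l + 2*R
(29 + U(2, 2))² = (29 + (2 + 2*2))² = (29 + (2 + 4))² = (29 + 6)² = 35² = 1225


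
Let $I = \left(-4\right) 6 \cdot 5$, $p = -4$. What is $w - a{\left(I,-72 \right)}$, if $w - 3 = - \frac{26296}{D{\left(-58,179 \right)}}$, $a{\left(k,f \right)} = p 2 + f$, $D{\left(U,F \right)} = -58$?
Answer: $\frac{15555}{29} \approx 536.38$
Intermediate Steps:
$I = -120$ ($I = \left(-24\right) 5 = -120$)
$a{\left(k,f \right)} = -8 + f$ ($a{\left(k,f \right)} = \left(-4\right) 2 + f = -8 + f$)
$w = \frac{13235}{29}$ ($w = 3 - \frac{26296}{-58} = 3 - - \frac{13148}{29} = 3 + \frac{13148}{29} = \frac{13235}{29} \approx 456.38$)
$w - a{\left(I,-72 \right)} = \frac{13235}{29} - \left(-8 - 72\right) = \frac{13235}{29} - -80 = \frac{13235}{29} + 80 = \frac{15555}{29}$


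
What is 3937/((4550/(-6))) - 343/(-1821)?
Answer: -20727506/4142775 ≈ -5.0033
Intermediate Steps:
3937/((4550/(-6))) - 343/(-1821) = 3937/((4550*(-⅙))) - 343*(-1/1821) = 3937/(-2275/3) + 343/1821 = 3937*(-3/2275) + 343/1821 = -11811/2275 + 343/1821 = -20727506/4142775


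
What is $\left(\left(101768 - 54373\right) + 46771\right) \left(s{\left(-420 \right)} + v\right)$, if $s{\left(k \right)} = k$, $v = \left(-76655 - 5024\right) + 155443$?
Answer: $6906511104$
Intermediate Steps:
$v = 73764$ ($v = -81679 + 155443 = 73764$)
$\left(\left(101768 - 54373\right) + 46771\right) \left(s{\left(-420 \right)} + v\right) = \left(\left(101768 - 54373\right) + 46771\right) \left(-420 + 73764\right) = \left(\left(101768 - 54373\right) + 46771\right) 73344 = \left(47395 + 46771\right) 73344 = 94166 \cdot 73344 = 6906511104$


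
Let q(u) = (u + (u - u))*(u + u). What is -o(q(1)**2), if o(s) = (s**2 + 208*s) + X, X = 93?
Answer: -941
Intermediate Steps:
q(u) = 2*u**2 (q(u) = (u + 0)*(2*u) = u*(2*u) = 2*u**2)
o(s) = 93 + s**2 + 208*s (o(s) = (s**2 + 208*s) + 93 = 93 + s**2 + 208*s)
-o(q(1)**2) = -(93 + ((2*1**2)**2)**2 + 208*(2*1**2)**2) = -(93 + ((2*1)**2)**2 + 208*(2*1)**2) = -(93 + (2**2)**2 + 208*2**2) = -(93 + 4**2 + 208*4) = -(93 + 16 + 832) = -1*941 = -941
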